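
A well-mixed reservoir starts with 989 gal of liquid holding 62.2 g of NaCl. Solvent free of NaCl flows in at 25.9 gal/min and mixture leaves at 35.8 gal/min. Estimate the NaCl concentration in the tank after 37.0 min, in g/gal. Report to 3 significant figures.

0.0187 g/gal

Let m(t) be the amount of NaCl. Volume: V(t) = V₀ + (Q_in − Q_out) t = 989 − 9.9000 t; V(37.0) = 622.70 gal.
Species balance (pure solvent in): dm/dt = −Q_out · m/V(t).
Separate: dm/m = −Q_out dt/V(t) ⇒ ln(m/m₀) = −(Q_out/(Q_in−Q_out)) ln(V/V₀).
m = m₀ (V₀/V)^(Q_out/(Q_in−Q_out)) = 62.2 × (989/622.70)^(-3.6162) = 11.675 g.
C = m/V = 11.675/622.70 = 0.018748 g/gal.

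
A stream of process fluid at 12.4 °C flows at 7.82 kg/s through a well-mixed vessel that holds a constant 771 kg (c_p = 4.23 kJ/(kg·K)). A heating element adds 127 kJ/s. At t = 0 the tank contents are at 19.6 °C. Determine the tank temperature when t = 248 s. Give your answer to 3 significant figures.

16.5 °C

First-law balance (no shaft work): M c_p dT/dt = ṁ c_p (T_in − T) + 127.
Rearrange: dT/dt = (T_ss − T)/τ with τ = M/ṁ = 98.593 s and T_ss = T_in + Q̇/(ṁ c_p) = 16.239 °C.
This is linear first-order; T(t) = T_ss + (T₀ − T_ss) e^(−t/τ).
T(248) = 16.239 + (3.3607)·e^(−248/98.593) = 16.239 + (3.3607)·0.080832 = 16.511 °C.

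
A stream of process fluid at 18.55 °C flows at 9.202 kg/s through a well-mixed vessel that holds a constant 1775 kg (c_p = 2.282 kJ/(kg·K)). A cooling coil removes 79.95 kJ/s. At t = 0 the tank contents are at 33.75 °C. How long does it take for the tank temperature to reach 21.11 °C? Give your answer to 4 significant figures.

First-law balance (no shaft work): M c_p dT/dt = ṁ c_p (T_in − T) − 79.95.
τ = M/ṁ = 192.893 s; T_ss = T_in − Q̇/(ṁ c_p) = 14.7427 °C.
T(t) = T_ss + (T₀ − T_ss) e^(−t/τ). Set T = 21.11:
e^(−t/τ) = (21.11 − 14.7427)/(33.75 − 14.7427) = 0.334993
t = −192.893 · ln(0.334993) = 210.956 s.

211.0 s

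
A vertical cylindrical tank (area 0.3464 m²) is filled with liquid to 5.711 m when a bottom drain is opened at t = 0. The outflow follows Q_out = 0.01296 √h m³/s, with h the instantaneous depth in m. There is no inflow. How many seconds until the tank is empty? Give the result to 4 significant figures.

127.7 s

A dh/dt = −Q_out = −0.01296 √h.
This is separable: 2 d(√h)/dt = −0.01296/A, so √h = √h₀ − (0.01296/(2A)) t.
Tank is empty when √h = 0: t_empty = 2A√h₀/0.01296.
t_empty = 2·0.3464·√5.711/0.01296 = 0.692800·2.38977/0.01296 = 127.749 s.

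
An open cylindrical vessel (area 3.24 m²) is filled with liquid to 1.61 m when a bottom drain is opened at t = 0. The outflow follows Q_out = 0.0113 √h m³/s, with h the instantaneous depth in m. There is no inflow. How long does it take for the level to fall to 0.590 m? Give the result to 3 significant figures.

287 s

Mass balance (ρ constant): A dh/dt = −0.0113 √h.
This is separable: 2 d(√h)/dt = −0.0113/A, so √h = √h₀ − (0.0113/(2A)) t.
t = 2A(√h₀ − √h)/0.0113 = 2·3.24·(√1.61 − √0.590)/0.0113
  = 6.4800 × (1.2689 − 0.76811) / 0.0113 = 287.15 s.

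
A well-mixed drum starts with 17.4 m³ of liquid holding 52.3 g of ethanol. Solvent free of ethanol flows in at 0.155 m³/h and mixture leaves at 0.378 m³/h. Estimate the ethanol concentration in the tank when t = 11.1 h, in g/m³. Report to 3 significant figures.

2.70 g/m³

Let m(t) be the amount of ethanol. Volume: V(t) = V₀ + (Q_in − Q_out) t = 17.4 − 0.22300 t; V(11.1) = 14.925 m³.
Species balance (pure solvent in): dm/dt = −Q_out · m/V(t).
Separate: dm/m = −Q_out dt/V(t) ⇒ ln(m/m₀) = −(Q_out/(Q_in−Q_out)) ln(V/V₀).
m = m₀ (V₀/V)^(Q_out/(Q_in−Q_out)) = 52.3 × (17.4/14.925)^(-1.6951) = 40.321 g.
C = m/V = 40.321/14.925 = 2.7017 g/m³.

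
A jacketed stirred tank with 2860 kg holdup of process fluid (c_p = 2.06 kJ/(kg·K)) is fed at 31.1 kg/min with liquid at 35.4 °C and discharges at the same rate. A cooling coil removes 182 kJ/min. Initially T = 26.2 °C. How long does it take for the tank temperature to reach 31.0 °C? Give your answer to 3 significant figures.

129 min

Unsteady energy balance on the tank contents: M c_p dT/dt = ṁ c_p (T_in − T) − 182.
τ = M/ṁ = 91.961 min; T_ss = T_in − Q̇/(ṁ c_p) = 32.559 °C.
T(t) = T_ss + (T₀ − T_ss) e^(−t/τ). Set T = 31.0:
e^(−t/τ) = (31.0 − 32.559)/(26.2 − 32.559) = 0.24519
t = −91.961 · ln(0.24519) = 129.27 min.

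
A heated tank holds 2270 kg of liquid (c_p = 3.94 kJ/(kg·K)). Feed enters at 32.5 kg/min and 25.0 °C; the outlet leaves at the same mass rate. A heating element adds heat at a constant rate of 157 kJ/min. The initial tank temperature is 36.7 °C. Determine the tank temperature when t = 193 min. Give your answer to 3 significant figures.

First-law balance (no shaft work): M c_p dT/dt = ṁ c_p (T_in − T) + 157.
τ = M/ṁ = 69.846 min; T_ss = T_in + Q̇/(ṁ c_p) = 25.0 + 157/(32.5·3.94) = 26.226 °C.
This is linear first-order; T(t) = T_ss + (T₀ − T_ss) e^(−t/τ).
T(193) = 26.226 + (10.474)·e^(−193/69.846) = 26.226 + (10.474)·0.063089 = 26.887 °C.

26.9 °C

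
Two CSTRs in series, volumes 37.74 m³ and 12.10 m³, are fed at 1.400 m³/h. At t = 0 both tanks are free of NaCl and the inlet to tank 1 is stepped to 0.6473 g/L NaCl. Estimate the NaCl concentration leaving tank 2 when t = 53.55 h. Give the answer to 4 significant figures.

0.5172 g/L

Each tank obeys Vᵢ dCᵢ/dt = Q(Cᵢ₋₁ − Cᵢ), so τᵢ = Vᵢ/Q.
τ₁ = 37.74/1.400 = 26.9571 h; τ₂ = 12.10/1.400 = 8.64286 h.
Solving the cascade with C₁(0)=C₂(0)=0 gives C₂(t) = C_in[1 − (τ₁ e^(−t/τ₁) − τ₂ e^(−t/τ₂))/(τ₁ − τ₂)].
At t = 53.55: e^(−t/τ₁) = 0.137177, e^(−t/τ₂) = 0.00203783.
C₂ = 0.6473·[1 − (26.9571·0.137177 − 8.64286·0.00203783)/(18.3143)] = 0.6473·0.799049 = 0.517224 g/L.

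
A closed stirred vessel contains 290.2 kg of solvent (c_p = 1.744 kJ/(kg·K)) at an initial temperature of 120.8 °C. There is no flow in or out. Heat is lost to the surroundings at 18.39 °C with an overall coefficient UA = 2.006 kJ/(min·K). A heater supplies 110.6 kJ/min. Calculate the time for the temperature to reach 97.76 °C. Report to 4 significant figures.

Lumped-capacitance energy balance: M c_p dT/dt = UA(T_amb − T) + Q̇.
τ = M c_p/UA = 252.298 min; T_ss = T_amb + Q̇/UA = 18.39 + 110.6/2.006 = 73.5246 °C.
T(t) = T_ss + (T₀ − T_ss)e^(−t/τ); set T = 97.76:
t = −τ ln[(T − T_ss)/(T₀ − T_ss)] = −252.298 · ln(0.512643) = 168.579 min.

168.6 min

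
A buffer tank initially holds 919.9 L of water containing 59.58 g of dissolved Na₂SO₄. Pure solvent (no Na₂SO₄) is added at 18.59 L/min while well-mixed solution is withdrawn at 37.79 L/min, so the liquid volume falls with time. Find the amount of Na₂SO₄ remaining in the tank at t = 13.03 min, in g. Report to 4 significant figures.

Let m(t) be the amount of Na₂SO₄. Volume: V(t) = V₀ + (Q_in − Q_out) t = 919.9 − 19.2000 t; V(13.03) = 669.724 L.
Solute balance: dm/dt = 0 − Q_out C = −Q_out m/V(t).
dm/m = −Q_out dt/(V₀ − 19.2000 t); integrating gives ln(m/m₀) = −(Q_out/(Q_in−Q_out)) ln(V/V₀).
m = m₀ (V₀/V)^(Q_out/(Q_in−Q_out)) = 59.58 × (919.9/669.724)^(-1.96823) = 31.9000 g.

31.90 g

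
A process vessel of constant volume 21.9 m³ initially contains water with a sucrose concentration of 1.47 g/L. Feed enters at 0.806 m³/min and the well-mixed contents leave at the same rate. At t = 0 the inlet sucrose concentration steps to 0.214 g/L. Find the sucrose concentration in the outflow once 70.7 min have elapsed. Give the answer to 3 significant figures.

0.307 g/L

Species balance on the tank: V dC/dt = Q(C_in − C).
So dC/dt = (C_in − C)/τ with τ = V/Q = 21.9/0.806 = 27.171 min.
Solution: C(t) = C_in + (C₀ − C_in) e^(−t/τ).
C(70.7) = 0.214 + (1.47 − 0.214)·e^(−70.7/27.171) = 0.214 + (1.2560)·0.074124 = 0.30710 g/L.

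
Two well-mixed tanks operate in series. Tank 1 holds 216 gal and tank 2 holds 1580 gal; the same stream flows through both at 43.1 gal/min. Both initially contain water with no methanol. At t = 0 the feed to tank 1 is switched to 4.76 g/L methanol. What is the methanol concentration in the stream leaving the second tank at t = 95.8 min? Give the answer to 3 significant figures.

Time constants: τᵢ = Vᵢ/Q for each well-mixed tank.
τ₁ = 216/43.1 = 5.0116 min; τ₂ = 1580/43.1 = 36.659 min.
Solving the cascade with C₁(0)=C₂(0)=0 gives C₂(t) = C_in[1 − (τ₁ e^(−t/τ₁) − τ₂ e^(−t/τ₂))/(τ₁ − τ₂)].
At t = 95.8: e^(−t/τ₁) = 4.9909e-09, e^(−t/τ₂) = 0.073294.
C₂ = 4.76·[1 − (5.0116·4.9909e-09 − 36.659·0.073294)/(-31.647)] = 4.76·0.91510 = 4.3559 g/L.

4.36 g/L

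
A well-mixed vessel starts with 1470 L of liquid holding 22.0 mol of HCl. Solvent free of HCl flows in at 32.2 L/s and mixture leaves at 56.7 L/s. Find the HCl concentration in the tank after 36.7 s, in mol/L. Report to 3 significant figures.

Let m(t) be the amount of HCl. Volume: V(t) = V₀ + (Q_in − Q_out) t = 1470 − 24.500 t; V(36.7) = 570.85 L.
Solute balance: dm/dt = 0 − Q_out C = −Q_out m/V(t).
dm/m = −Q_out dt/(V₀ − 24.500 t); integrating gives ln(m/m₀) = −(Q_out/(Q_in−Q_out)) ln(V/V₀).
m = m₀ (V₀/V)^(Q_out/(Q_in−Q_out)) = 22.0 × (1470/570.85)^(-2.3143) = 2.4645 mol.
C = m/V = 2.4645/570.85 = 0.0043172 mol/L.

0.00432 mol/L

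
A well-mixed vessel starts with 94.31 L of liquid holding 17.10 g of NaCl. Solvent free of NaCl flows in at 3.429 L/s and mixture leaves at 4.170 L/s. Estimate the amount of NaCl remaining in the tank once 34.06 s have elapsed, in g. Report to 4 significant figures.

Let m(t) be the amount of NaCl. Volume: V(t) = V₀ + (Q_in − Q_out) t = 94.31 − 0.741000 t; V(34.06) = 69.0715 L.
Solute balance: dm/dt = 0 − Q_out C = −Q_out m/V(t).
Separate: dm/m = −Q_out dt/V(t) ⇒ ln(m/m₀) = −(Q_out/(Q_in−Q_out)) ln(V/V₀).
m = m₀ (V₀/V)^(Q_out/(Q_in−Q_out)) = 17.10 × (94.31/69.0715)^(-5.62753) = 2.96363 g.

2.964 g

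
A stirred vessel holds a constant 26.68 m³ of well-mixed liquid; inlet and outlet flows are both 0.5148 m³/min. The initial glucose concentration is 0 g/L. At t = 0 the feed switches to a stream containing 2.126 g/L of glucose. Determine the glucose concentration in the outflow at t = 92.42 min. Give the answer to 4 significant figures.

1.769 g/L

Unsteady species balance (constant V, well mixed): V dC/dt = Q(C_in − C).
Rewrite as dC/dt + C/τ = C_in/τ, τ = V/Q = 51.8260 min.
C approaches C_in exponentially: C(t) = C_in + (C₀ − C_in) e^(−t/τ).
C(92.42) = 2.126 + (0 − 2.126)·e^(−92.42/51.8260) = 2.126 + (-2.12600)·0.168087 = 1.76865 g/L.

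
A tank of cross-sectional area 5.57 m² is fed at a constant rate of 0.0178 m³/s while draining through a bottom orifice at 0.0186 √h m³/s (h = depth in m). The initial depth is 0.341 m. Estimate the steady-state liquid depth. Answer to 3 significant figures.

Mass balance (ρ constant): A dh/dt = Q_in − 0.0186 √h. At steady state dh/dt = 0:
Q_in = 0.0186 √h_ss ⇒ √h_ss = 0.0178/0.0186 = 0.95699.
h_ss = 0.95699² = 0.91583 m. (Since h₀ = 0.341 m < h_ss, the level will rise toward this value.)

0.916 m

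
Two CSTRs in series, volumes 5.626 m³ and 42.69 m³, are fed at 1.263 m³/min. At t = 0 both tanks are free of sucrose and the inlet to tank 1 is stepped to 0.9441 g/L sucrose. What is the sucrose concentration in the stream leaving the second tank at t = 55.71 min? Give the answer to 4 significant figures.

0.7349 g/L

Each tank obeys Vᵢ dCᵢ/dt = Q(Cᵢ₋₁ − Cᵢ), so τᵢ = Vᵢ/Q.
τ₁ = 5.626/1.263 = 4.45447 min; τ₂ = 42.69/1.263 = 33.8005 min.
Solving the cascade with C₁(0)=C₂(0)=0 gives C₂(t) = C_in[1 − (τ₁ e^(−t/τ₁) − τ₂ e^(−t/τ₂))/(τ₁ − τ₂)].
At t = 55.71: e^(−t/τ₁) = 3.70240e-06, e^(−t/τ₂) = 0.192396.
C₂ = 0.9441·[1 − (4.45447·3.70240e-06 − 33.8005·0.192396)/(-29.3460)] = 0.9441·0.778401 = 0.734888 g/L.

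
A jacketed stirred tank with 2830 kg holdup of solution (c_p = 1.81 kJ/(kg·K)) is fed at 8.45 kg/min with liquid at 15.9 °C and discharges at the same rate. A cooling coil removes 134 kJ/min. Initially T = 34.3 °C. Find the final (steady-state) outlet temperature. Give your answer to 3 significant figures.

M c_p dT/dt = ṁ c_p (T_in − T) − Q̇.
At steady state dT/dt = 0 ⇒ T_ss = T_in − Q̇/(ṁ c_p) = 15.9 − 134/(8.45·1.81) = 7.1387 °C.

7.14 °C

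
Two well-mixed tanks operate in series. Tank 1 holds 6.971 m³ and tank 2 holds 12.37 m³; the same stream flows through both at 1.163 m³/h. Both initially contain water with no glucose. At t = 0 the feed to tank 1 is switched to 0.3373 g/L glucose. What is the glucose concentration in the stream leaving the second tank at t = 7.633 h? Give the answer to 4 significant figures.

0.08213 g/L

Time constants: τᵢ = Vᵢ/Q for each well-mixed tank.
τ₁ = 6.971/1.163 = 5.99398 h; τ₂ = 12.37/1.163 = 10.6363 h.
Tank 1: C₁ = C_in(1 − e^(−t/τ₁)). Tank 2 (τ₁ ≠ τ₂): C₂ = C_in[1 − (τ₁ e^(−t/τ₁) − τ₂ e^(−t/τ₂))/(τ₁ − τ₂)].
At t = 7.633: e^(−t/τ₁) = 0.279866, e^(−t/τ₂) = 0.487903.
C₂ = 0.3373·[1 − (5.99398·0.279866 − 10.6363·0.487903)/(-4.64230)] = 0.3373·0.243486 = 0.0821278 g/L.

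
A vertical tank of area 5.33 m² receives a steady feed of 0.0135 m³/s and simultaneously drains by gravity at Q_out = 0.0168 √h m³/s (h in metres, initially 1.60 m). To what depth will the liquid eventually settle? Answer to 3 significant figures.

Accumulation of liquid (constant cross-section A): A dh/dt = Q_in − 0.0168 √h. At steady state dh/dt = 0:
Q_in = 0.0168 √h_ss ⇒ √h_ss = 0.0135/0.0168 = 0.80357.
h_ss = 0.80357² = 0.64573 m. (Since h₀ = 1.60 m > h_ss, the level will fall toward this value.)

0.646 m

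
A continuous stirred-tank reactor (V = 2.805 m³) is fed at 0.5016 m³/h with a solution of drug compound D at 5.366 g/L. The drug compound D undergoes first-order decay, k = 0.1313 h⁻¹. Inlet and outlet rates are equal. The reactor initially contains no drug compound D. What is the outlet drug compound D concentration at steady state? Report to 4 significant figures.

V dC/dt = Q(C_in − C) − k V C.
Steady state (dC/dt = 0): C_ss = Q C_in/(Q + kV) = C_in/(1 + kV/Q).
C_ss = 0.5016·5.366/(0.5016 + 0.1313·2.805) = 2.69159/0.869897 = 3.09414 g/L.

3.094 g/L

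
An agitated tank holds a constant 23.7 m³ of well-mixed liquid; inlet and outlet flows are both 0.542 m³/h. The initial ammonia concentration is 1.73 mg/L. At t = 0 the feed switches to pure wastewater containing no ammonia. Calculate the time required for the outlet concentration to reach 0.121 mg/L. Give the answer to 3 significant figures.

Species balance: V dC/dt = Q(C_in − C) ⇒ τ = V/Q = 43.727 h.
C(t) = C_in + (C₀ − C_in) e^(−t/τ). Set C = 0.121 and solve for t:
e^(−t/τ) = (C − C_in)/(C₀ − C_in) = (0.121 − 0)/(1.73 − 0) = 0.069942
t = −τ ln(…) = 43.727 × 2.6601 = 116.32 h.

116 h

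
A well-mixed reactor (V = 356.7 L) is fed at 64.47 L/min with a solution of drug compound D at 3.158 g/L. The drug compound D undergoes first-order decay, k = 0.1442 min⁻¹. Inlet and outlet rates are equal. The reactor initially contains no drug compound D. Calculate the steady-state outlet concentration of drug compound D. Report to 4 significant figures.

1.757 g/L

Species balance: V dC/dt = Q C_in − Q C − k V C.
At steady state: 0 = Q C_in − (Q + kV) C_ss, so C_ss = Q C_in/(Q + kV).
C_ss = 64.47·3.158/(64.47 + 0.1442·356.7) = 203.596/115.906 = 1.75656 g/L.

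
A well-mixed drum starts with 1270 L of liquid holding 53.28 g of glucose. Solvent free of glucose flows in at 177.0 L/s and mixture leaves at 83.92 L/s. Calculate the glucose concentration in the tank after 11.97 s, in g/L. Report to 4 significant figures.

Let m(t) be the amount of glucose. Volume: V(t) = V₀ + (Q_in − Q_out) t = 1270 + 93.0800 t; V(11.97) = 2384.17 L.
Species balance (pure solvent in): dm/dt = −Q_out · m/V(t).
dm/m = −Q_out dt/(V₀ + 93.0800 t); integrating gives ln(m/m₀) = −(Q_out/(Q_in−Q_out)) ln(V/V₀).
m = m₀ (V₀/V)^(Q_out/(Q_in−Q_out)) = 53.28 × (1270/2384.17)^(0.901590) = 30.1960 g.
C = m/V = 30.1960/2384.17 = 0.0126652 g/L.

0.01267 g/L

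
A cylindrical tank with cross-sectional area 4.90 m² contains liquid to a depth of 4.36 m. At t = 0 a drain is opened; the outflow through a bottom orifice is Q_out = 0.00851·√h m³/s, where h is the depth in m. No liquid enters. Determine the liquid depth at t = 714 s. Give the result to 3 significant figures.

2.16 m

Volume balance on the tank: A dh/dt = −0.00851 √h.
This is separable: 2 d(√h)/dt = −0.00851/A, so √h = √h₀ − (0.00851/(2A)) t.
√h = √4.36 − 0.00851·714/(2·4.90) = 2.0881 − 0.62001 = 1.4680.
h = 1.4680² = 2.1552 m.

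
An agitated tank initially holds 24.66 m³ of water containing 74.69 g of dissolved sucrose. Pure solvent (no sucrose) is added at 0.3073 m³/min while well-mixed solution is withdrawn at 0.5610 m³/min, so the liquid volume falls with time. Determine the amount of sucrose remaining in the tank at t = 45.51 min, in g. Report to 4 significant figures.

18.48 g

Let m(t) be the amount of sucrose. Volume: V(t) = V₀ + (Q_in − Q_out) t = 24.66 − 0.253700 t; V(45.51) = 13.1141 m³.
Species balance (pure solvent in): dm/dt = −Q_out · m/V(t).
Separate: dm/m = −Q_out dt/V(t) ⇒ ln(m/m₀) = −(Q_out/(Q_in−Q_out)) ln(V/V₀).
m = m₀ (V₀/V)^(Q_out/(Q_in−Q_out)) = 74.69 × (24.66/13.1141)^(-2.21127) = 18.4847 g.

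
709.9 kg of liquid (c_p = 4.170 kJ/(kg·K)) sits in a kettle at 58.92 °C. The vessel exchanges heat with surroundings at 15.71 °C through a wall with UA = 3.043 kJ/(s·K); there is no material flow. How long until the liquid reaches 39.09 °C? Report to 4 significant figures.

M c_p dT/dt = −UA(T − T_amb).
τ = M c_p/UA = 972.817 s; T_ss = T_amb = 15.7100 °C.
T(t) = T_ss + (T₀ − T_ss)e^(−t/τ); set T = 39.09:
t = −τ ln[(T − T_ss)/(T₀ − T_ss)] = −972.817 · ln(0.541078) = 597.496 s.

597.5 s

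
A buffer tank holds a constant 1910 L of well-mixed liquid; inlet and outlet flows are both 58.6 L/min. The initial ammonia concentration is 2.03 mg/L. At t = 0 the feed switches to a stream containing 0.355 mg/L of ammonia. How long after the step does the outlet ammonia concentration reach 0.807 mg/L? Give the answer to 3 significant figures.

42.7 min

Species balance on the tank: V dC/dt = Q(C_in − C), so τ = V/Q = 32.594 min.
C(t) = C_in + (C₀ − C_in) e^(−t/τ). Set C = 0.807 and solve for t:
e^(−t/τ) = (C − C_in)/(C₀ − C_in) = (0.807 − 0.355)/(2.03 − 0.355) = 0.26985
t = −τ ln(…) = 32.594 × 1.3099 = 42.694 min.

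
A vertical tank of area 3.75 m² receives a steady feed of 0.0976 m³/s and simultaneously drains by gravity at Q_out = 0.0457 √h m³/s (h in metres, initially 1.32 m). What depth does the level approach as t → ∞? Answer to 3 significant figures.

4.56 m

Level balance: A dh/dt = 0.0976 − 0.0457 √h. Setting dh/dt = 0:
Q_in = 0.0457 √h_ss ⇒ √h_ss = 0.0976/0.0457 = 2.1357.
h_ss = 2.1357² = 4.5611 m. (Since h₀ = 1.32 m < h_ss, the level will rise toward this value.)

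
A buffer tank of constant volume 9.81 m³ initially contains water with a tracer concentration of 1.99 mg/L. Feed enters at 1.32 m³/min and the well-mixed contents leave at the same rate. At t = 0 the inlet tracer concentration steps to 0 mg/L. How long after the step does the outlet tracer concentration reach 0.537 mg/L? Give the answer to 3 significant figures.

9.73 min

Species balance: V dC/dt = Q(C_in − C) ⇒ τ = V/Q = 7.4318 min.
C(t) = C_in + (C₀ − C_in) e^(−t/τ). Set C = 0.537 and solve for t:
e^(−t/τ) = (C − C_in)/(C₀ − C_in) = (0.537 − 0)/(1.99 − 0) = 0.26985
t = −τ ln(…) = 7.4318 × 1.3099 = 9.7349 min.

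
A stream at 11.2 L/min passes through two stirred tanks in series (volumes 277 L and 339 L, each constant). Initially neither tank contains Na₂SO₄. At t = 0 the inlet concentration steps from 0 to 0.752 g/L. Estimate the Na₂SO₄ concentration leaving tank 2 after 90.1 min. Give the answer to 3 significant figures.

Each tank obeys Vᵢ dCᵢ/dt = Q(Cᵢ₋₁ − Cᵢ), so τᵢ = Vᵢ/Q.
τ₁ = 277/11.2 = 24.732 min; τ₂ = 339/11.2 = 30.268 min.
Solving the cascade with C₁(0)=C₂(0)=0 gives C₂(t) = C_in[1 − (τ₁ e^(−t/τ₁) − τ₂ e^(−t/τ₂))/(τ₁ − τ₂)].
At t = 90.1: e^(−t/τ₁) = 0.026173, e^(−t/τ₂) = 0.050958.
C₂ = 0.752·[1 − (24.732·0.026173 − 30.268·0.050958)/(-5.5357)] = 0.752·0.83831 = 0.63041 g/L.

0.630 g/L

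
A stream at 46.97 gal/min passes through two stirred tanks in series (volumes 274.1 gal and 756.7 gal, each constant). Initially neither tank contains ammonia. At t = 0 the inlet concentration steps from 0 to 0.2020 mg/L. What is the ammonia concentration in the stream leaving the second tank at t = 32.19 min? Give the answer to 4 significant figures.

Each tank obeys Vᵢ dCᵢ/dt = Q(Cᵢ₋₁ − Cᵢ), so τᵢ = Vᵢ/Q.
τ₁ = 274.1/46.97 = 5.83564 min; τ₂ = 756.7/46.97 = 16.1103 min.
Tank 1: C₁ = C_in(1 − e^(−t/τ₁)). Tank 2 (τ₁ ≠ τ₂): C₂ = C_in[1 − (τ₁ e^(−t/τ₁) − τ₂ e^(−t/τ₂))/(τ₁ − τ₂)].
At t = 32.19: e^(−t/τ₁) = 0.00402148, e^(−t/τ₂) = 0.135592.
C₂ = 0.2020·[1 − (5.83564·0.00402148 − 16.1103·0.135592)/(-10.2746)] = 0.2020·0.789680 = 0.159515 mg/L.

0.1595 mg/L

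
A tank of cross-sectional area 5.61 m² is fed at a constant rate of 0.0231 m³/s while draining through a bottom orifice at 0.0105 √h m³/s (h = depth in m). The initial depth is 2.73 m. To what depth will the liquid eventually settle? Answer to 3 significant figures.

Accumulation of liquid (constant cross-section A): A dh/dt = Q_in − 0.0105 √h. At steady state dh/dt = 0:
Q_in = 0.0105 √h_ss ⇒ √h_ss = 0.0231/0.0105 = 2.2000.
h_ss = 2.2000² = 4.8400 m. (Since h₀ = 2.73 m < h_ss, the level will rise toward this value.)

4.84 m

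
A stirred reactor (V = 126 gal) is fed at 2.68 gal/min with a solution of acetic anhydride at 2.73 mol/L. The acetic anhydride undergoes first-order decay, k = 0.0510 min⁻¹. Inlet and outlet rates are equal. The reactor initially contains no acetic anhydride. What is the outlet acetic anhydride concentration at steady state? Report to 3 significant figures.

0.803 mol/L

Accumulation = in − out − consumed: V dC/dt = Q C_in − Q C − k V C.
At steady state: 0 = Q C_in − (Q + kV) C_ss, so C_ss = Q C_in/(Q + kV).
C_ss = 2.68·2.73/(2.68 + 0.0510·126) = 7.3164/9.1060 = 0.80347 mol/L.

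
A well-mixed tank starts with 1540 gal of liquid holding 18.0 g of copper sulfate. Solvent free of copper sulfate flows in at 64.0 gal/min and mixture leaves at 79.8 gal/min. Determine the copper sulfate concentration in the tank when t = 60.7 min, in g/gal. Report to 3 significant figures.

0.000225 g/gal

Let m(t) be the amount of copper sulfate. Volume: V(t) = V₀ + (Q_in − Q_out) t = 1540 − 15.800 t; V(60.7) = 580.94 gal.
Species balance (pure solvent in): dm/dt = −Q_out · m/V(t).
Separate: dm/m = −Q_out dt/V(t) ⇒ ln(m/m₀) = −(Q_out/(Q_in−Q_out)) ln(V/V₀).
m = m₀ (V₀/V)^(Q_out/(Q_in−Q_out)) = 18.0 × (1540/580.94)^(-5.0506) = 0.13088 g.
C = m/V = 0.13088/580.94 = 0.00022530 g/gal.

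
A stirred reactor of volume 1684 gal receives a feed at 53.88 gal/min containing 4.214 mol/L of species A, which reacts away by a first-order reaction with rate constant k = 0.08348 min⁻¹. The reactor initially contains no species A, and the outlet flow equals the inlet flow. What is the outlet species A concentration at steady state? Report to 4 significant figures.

V dC/dt = Q(C_in − C) − k V C.
At steady state: 0 = Q C_in − (Q + kV) C_ss, so C_ss = Q C_in/(Q + kV).
C_ss = 53.88·4.214/(53.88 + 0.08348·1684) = 227.050/194.460 = 1.16759 mol/L.

1.168 mol/L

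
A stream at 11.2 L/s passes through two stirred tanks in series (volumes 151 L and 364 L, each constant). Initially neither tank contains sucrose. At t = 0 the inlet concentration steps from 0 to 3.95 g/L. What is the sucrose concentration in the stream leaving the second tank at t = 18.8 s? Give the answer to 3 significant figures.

Species balance on tank i: dCᵢ/dt = (Cᵢ₋₁ − Cᵢ)/τᵢ with τᵢ = Vᵢ/Q.
τ₁ = 151/11.2 = 13.482 s; τ₂ = 364/11.2 = 32.500 s.
Tank 1: C₁ = C_in(1 − e^(−t/τ₁)). Tank 2 (τ₁ ≠ τ₂): C₂ = C_in[1 − (τ₁ e^(−t/τ₁) − τ₂ e^(−t/τ₂))/(τ₁ − τ₂)].
At t = 18.8: e^(−t/τ₁) = 0.24797, e^(−t/τ₂) = 0.56076.
C₂ = 3.95·[1 − (13.482·0.24797 − 32.500·0.56076)/(-19.018)] = 3.95·0.21750 = 0.85912 g/L.

0.859 g/L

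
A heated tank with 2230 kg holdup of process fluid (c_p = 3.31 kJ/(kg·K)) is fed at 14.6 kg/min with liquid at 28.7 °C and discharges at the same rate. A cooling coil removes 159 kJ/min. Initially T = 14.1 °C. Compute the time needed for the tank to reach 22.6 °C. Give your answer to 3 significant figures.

Heat balance on the well-mixed liquid: M c_p dT/dt = ṁ c_p (T_in − T) − 159.
τ = M/ṁ = 152.74 min; T_ss = T_in − Q̇/(ṁ c_p) = 25.410 °C.
T(t) = T_ss + (T₀ − T_ss) e^(−t/τ). Set T = 22.6:
e^(−t/τ) = (22.6 − 25.410)/(14.1 − 25.410) = 0.24844
t = −152.74 · ln(0.24844) = 212.70 min.

213 min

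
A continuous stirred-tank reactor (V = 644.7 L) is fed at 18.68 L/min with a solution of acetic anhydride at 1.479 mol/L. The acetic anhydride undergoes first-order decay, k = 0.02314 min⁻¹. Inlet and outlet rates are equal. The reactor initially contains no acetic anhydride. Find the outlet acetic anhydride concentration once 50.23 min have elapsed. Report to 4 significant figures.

0.7623 mol/L

Accumulation = in − out − consumed: V dC/dt = Q C_in − Q C − k V C.
dC/dt = (Q/V) C_in − (Q/V + k) C; effective rate a = Q/V + k = 0.0289747 + 0.02314 = 0.0521147 min⁻¹.
C_ss = Q C_in/(Q + kV) = 0.822294 mol/L; C(t) = C_ss + (C₀ − C_ss) e^(−a t).
C(50.23) = 0.822294 + (-0.822294)·e^(−0.0521147·50.23) = 0.822294 + (-0.822294)·0.0729689 = 0.762292 mol/L.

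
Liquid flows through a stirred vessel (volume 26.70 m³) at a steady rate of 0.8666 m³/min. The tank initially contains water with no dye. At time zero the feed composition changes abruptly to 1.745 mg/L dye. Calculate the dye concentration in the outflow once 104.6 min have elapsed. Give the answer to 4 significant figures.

Mass balance on the solute (V constant): V dC/dt = Q(C_in − C).
So dC/dt = (C_in − C)/τ with τ = V/Q = 26.70/0.8666 = 30.8101 min.
Integrating: C(t) = C_in + (C₀ − C_in) e^(−t/τ).
C(104.6) = 1.745 + (0 − 1.745)·e^(−104.6/30.8101) = 1.745 + (-1.74500)·0.0335407 = 1.68647 mg/L.

1.686 mg/L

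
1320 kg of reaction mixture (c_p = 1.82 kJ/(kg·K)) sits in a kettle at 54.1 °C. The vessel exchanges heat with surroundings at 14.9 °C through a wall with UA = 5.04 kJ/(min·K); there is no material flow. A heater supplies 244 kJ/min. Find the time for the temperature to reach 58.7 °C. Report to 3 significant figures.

Lumped-capacitance energy balance: M c_p dT/dt = UA(T_amb − T) + Q̇.
τ = M c_p/UA = 476.67 min; T_ss = T_amb + Q̇/UA = 14.9 + 244/5.04 = 63.313 °C.
T(t) = T_ss + (T₀ − T_ss)e^(−t/τ); set T = 58.7:
t = −τ ln[(T − T_ss)/(T₀ − T_ss)] = −476.67 · ln(0.50069) = 329.74 min.

330 min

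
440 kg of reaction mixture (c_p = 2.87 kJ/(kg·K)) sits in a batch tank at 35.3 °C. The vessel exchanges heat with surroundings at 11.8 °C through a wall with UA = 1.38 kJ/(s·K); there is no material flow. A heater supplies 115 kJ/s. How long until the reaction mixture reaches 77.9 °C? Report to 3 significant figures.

Unsteady energy balance on the tank contents: M c_p dT/dt = −UA(T − T_amb) + Q̇.
τ = M c_p/UA = 915.07 s; T_ss = T_amb + Q̇/UA = 11.8 + 115/1.38 = 95.133 °C.
T(t) = T_ss + (T₀ − T_ss)e^(−t/τ); set T = 77.9:
t = −τ ln[(T − T_ss)/(T₀ − T_ss)] = −915.07 · ln(0.28802) = 1139.0 s.

1140 s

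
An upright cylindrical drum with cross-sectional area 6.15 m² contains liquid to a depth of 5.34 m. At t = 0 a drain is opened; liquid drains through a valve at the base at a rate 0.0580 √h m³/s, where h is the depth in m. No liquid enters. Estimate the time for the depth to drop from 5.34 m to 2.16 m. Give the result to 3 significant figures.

A dh/dt = −Q_out = −0.0580 √h.
Separate and integrate: 2(√h − √h₀) = −(0.0580/A) t.
t = 2A(√h₀ − √h)/0.0580 = 2·6.15·(√5.34 − √2.16)/0.0580
  = 12.300 × (2.3108 − 1.4697) / 0.0580 = 178.38 s.

178 s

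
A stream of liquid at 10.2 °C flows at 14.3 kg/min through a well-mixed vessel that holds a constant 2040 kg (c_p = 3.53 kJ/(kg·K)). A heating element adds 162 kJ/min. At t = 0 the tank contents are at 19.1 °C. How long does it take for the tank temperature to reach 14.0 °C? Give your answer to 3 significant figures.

323 min

First-law balance (no shaft work): M c_p dT/dt = ṁ c_p (T_in − T) + 162.
τ = M/ṁ = 142.66 min; T_ss = T_in + Q̇/(ṁ c_p) = 13.409 °C.
T(t) = T_ss + (T₀ − T_ss) e^(−t/τ). Set T = 14.0:
e^(−t/τ) = (14.0 − 13.409)/(19.1 − 13.409) = 0.10381
t = −142.66 · ln(0.10381) = 323.15 min.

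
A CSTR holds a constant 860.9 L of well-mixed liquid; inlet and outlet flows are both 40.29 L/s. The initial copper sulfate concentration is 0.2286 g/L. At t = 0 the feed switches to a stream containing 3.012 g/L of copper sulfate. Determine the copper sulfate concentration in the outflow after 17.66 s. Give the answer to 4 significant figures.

Accumulation = in − out for the solute gives V dC/dt = Q(C_in − C).
So dC/dt = (C_in − C)/τ with τ = V/Q = 860.9/40.29 = 21.3676 s.
Integrating: C(t) = C_in + (C₀ − C_in) e^(−t/τ).
C(17.66) = 3.012 + (0.2286 − 3.012)·e^(−17.66/21.3676) = 3.012 + (-2.78340)·0.437584 = 1.79403 g/L.

1.794 g/L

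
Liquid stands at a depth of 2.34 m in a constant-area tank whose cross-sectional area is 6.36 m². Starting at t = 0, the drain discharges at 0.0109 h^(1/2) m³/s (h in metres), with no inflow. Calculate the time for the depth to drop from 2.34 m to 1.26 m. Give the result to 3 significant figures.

475 s

With no inflow, A dh/dt = −0.0109 √h.
∫ h^(−1/2) dh = −(0.0109/A) ∫ dt, giving 2√h = 2√h₀ − (0.0109/A) t.
t = 2A(√h₀ − √h)/0.0109 = 2·6.36·(√2.34 − √1.26)/0.0109
  = 12.720 × (1.5297 − 1.1225) / 0.0109 = 475.20 s.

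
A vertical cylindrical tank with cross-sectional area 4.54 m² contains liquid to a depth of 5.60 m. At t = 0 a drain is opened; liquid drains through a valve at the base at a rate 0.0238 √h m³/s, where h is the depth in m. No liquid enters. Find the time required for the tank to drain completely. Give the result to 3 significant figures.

903 s

Volume balance on the tank: A dh/dt = −0.0238 √h.
∫ h^(−1/2) dh = −(0.0238/A) ∫ dt, giving 2√h = 2√h₀ − (0.0238/A) t.
Tank is empty when √h = 0: t_empty = 2A√h₀/0.0238.
t_empty = 2·4.54·√5.60/0.0238 = 9.0800·2.3664/0.0238 = 902.82 s.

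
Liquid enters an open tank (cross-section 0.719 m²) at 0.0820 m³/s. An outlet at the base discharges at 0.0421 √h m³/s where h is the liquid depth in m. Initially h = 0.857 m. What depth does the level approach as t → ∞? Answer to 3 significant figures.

Level balance: A dh/dt = 0.0820 − 0.0421 √h. Setting dh/dt = 0:
Q_in = 0.0421 √h_ss ⇒ √h_ss = 0.0820/0.0421 = 1.9477.
h_ss = 1.9477² = 3.7937 m. (Since h₀ = 0.857 m < h_ss, the level will rise toward this value.)

3.79 m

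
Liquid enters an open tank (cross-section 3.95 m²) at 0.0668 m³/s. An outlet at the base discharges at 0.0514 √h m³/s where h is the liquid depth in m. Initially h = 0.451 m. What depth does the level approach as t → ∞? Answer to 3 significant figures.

1.69 m

A dh/dt = Q_in − 0.0514 √h. Steady state requires inflow = outflow:
Q_in = 0.0514 √h_ss ⇒ √h_ss = 0.0668/0.0514 = 1.2996.
h_ss = 1.2996² = 1.6890 m. (Since h₀ = 0.451 m < h_ss, the level will rise toward this value.)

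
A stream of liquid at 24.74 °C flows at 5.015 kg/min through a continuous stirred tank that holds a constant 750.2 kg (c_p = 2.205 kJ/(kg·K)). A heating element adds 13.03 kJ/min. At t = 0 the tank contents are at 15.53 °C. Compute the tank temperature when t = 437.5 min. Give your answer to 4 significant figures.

Heat balance on the well-mixed liquid: M c_p dT/dt = ṁ c_p (T_in − T) + 13.03.
Rearrange: dT/dt = (T_ss − T)/τ with τ = M/ṁ = 149.591 min and T_ss = T_in + Q̇/(ṁ c_p) = 25.9183 °C.
Solution: T(t) = T_ss + (T₀ − T_ss) e^(−t/τ).
T(437.5) = 25.9183 + (-10.3883)·e^(−437.5/149.591) = 25.9183 + (-10.3883)·0.0536842 = 25.3606 °C.

25.36 °C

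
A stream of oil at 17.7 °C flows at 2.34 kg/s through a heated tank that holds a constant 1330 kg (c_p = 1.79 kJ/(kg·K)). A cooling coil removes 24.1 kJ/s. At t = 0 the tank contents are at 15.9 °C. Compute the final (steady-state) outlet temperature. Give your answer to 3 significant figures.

M c_p dT/dt = ṁ c_p (T_in − T) − Q̇.
At steady state dT/dt = 0 ⇒ T_ss = T_in − Q̇/(ṁ c_p) = 17.7 − 24.1/(2.34·1.79) = 11.946 °C.

11.9 °C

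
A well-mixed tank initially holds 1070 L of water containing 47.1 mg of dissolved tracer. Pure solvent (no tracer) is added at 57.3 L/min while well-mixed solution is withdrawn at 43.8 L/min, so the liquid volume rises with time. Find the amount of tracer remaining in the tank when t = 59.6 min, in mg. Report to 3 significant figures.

Total volume: dV/dt = Q_in − Q_out = 13.500 L/min, so V(t) = 1070 + 13.500 t and V(59.6) = 1874.6 L.
Species balance (pure solvent in): dm/dt = −Q_out · m/V(t).
dm/m = −Q_out dt/(V₀ + 13.500 t); integrating gives ln(m/m₀) = −(Q_out/(Q_in−Q_out)) ln(V/V₀).
m = m₀ (V₀/V)^(Q_out/(Q_in−Q_out)) = 47.1 × (1070/1874.6)^(3.2444) = 7.6369 mg.

7.64 mg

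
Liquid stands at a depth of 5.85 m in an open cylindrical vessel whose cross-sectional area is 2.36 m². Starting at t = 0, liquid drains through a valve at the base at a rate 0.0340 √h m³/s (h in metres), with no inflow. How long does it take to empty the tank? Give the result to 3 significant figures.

Unsteady balance on liquid volume: A dh/dt = −0.0340 √h.
This is separable: 2 d(√h)/dt = −0.0340/A, so √h = √h₀ − (0.0340/(2A)) t.
Set h = 0: 2√h₀ = (0.0340/A) t_empty ⇒ t_empty = 2A√h₀/0.0340.
t_empty = 2·2.36·√5.85/0.0340 = 4.7200·2.4187/0.0340 = 335.77 s.

336 s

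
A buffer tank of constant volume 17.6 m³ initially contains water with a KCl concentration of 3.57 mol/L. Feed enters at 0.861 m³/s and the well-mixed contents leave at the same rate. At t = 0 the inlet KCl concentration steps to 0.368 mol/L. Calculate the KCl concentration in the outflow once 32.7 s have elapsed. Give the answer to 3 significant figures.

Species balance on the tank: V dC/dt = Q(C_in − C).
Time constant τ = V/Q = 17.6/0.861 = 20.441 s.
This is linear first-order; C(t) = C_in + (C₀ − C_in) e^(−t/τ).
C(32.7) = 0.368 + (3.57 − 0.368)·e^(−32.7/20.441) = 0.368 + (3.2020)·0.20196 = 1.0147 mol/L.

1.01 mol/L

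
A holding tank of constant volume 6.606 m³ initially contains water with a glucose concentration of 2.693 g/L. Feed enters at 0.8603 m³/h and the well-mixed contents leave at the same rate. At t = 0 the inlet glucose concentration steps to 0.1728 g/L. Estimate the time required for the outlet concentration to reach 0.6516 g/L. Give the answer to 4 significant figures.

12.75 h

Transient balance on the dissolved component: V dC/dt = Q(C_in − C), so τ = V/Q = 7.67872 h.
C(t) = C_in + (C₀ − C_in) e^(−t/τ). Set C = 0.6516 and solve for t:
e^(−t/τ) = (C − C_in)/(C₀ − C_in) = (0.6516 − 0.1728)/(2.693 − 0.1728) = 0.189985
t = −τ ln(…) = 7.67872 × 1.66081 = 12.7529 h.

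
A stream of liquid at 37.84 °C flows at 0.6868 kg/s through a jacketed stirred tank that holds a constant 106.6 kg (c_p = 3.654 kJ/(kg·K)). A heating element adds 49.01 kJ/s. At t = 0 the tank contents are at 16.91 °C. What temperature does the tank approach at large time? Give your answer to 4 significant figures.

M c_p dT/dt = ṁ c_p (T_in − T) + Q̇.
At steady state dT/dt = 0 ⇒ T_ss = T_in + Q̇/(ṁ c_p) = 37.84 + 49.01/(0.6868·3.654) = 57.3693 °C.

57.37 °C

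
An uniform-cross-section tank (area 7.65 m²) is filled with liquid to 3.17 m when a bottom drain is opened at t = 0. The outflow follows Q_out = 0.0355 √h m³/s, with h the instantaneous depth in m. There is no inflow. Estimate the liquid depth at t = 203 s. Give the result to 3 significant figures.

1.71 m

A dh/dt = −Q_out = −0.0355 √h.
Separate and integrate: 2(√h − √h₀) = −(0.0355/A) t.
√h = √3.17 − 0.0355·203/(2·7.65) = 1.7804 − 0.47101 = 1.3094.
h = 1.3094² = 1.7146 m.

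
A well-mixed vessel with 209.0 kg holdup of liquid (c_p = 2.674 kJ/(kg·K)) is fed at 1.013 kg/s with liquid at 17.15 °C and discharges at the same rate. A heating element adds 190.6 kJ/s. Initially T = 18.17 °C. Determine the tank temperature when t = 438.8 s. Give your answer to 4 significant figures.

M c_p dT/dt = ṁ c_p (T_in − T) + Q̇.
τ = M/ṁ = 206.318 s; T_ss = T_in + Q̇/(ṁ c_p) = 17.15 + 190.6/(1.013·2.674) = 87.5142 °C.
This is linear first-order; T(t) = T_ss + (T₀ − T_ss) e^(−t/τ).
T(438.8) = 87.5142 + (-69.3442)·e^(−438.8/206.318) = 87.5142 + (-69.3442)·0.119216 = 79.2473 °C.

79.25 °C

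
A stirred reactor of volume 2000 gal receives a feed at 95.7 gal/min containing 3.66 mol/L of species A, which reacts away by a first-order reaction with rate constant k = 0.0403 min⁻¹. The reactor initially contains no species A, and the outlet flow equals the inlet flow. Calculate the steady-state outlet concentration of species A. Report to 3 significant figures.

1.99 mol/L

Accumulation = in − out − consumed: V dC/dt = Q C_in − Q C − k V C.
At steady state: 0 = Q C_in − (Q + kV) C_ss, so C_ss = Q C_in/(Q + kV).
C_ss = 95.7·3.66/(95.7 + 0.0403·2000) = 350.26/176.30 = 1.9867 mol/L.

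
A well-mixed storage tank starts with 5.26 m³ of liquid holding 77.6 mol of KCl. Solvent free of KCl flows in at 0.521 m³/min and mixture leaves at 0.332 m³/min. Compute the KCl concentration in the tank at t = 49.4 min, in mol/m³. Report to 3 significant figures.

0.885 mol/m³

Total volume: dV/dt = Q_in − Q_out = 0.18900 m³/min, so V(t) = 5.26 + 0.18900 t and V(49.4) = 14.597 m³.
No KCl enters, so dm/dt = −Q_out · (m/V).
Separate: dm/m = −Q_out dt/V(t) ⇒ ln(m/m₀) = −(Q_out/(Q_in−Q_out)) ln(V/V₀).
m = m₀ (V₀/V)^(Q_out/(Q_in−Q_out)) = 77.6 × (5.26/14.597)^(1.7566) = 12.919 mol.
C = m/V = 12.919/14.597 = 0.88504 mol/m³.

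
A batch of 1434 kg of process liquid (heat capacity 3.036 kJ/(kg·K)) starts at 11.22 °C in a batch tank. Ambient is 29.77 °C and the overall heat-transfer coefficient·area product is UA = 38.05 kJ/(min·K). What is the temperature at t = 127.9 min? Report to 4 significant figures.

23.70 °C

M c_p dT/dt = −UA(T − T_amb).
dT/dt = (T_ss − T)/τ with T_ss = T_amb = 29.7700 °C, τ = M c_p/UA = 1434·3.036/38.05 = 114.419 min.
Integrating: T(t) = T_ss + (T₀ − T_ss) e^(−t/τ).
T(127.9) = 29.7700 + (-18.5500)·0.326990 = 23.7043 °C.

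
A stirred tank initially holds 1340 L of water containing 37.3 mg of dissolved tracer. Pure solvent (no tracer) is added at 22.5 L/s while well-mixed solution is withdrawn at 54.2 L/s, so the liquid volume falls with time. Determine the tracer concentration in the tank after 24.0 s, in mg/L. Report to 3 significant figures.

Total volume: dV/dt = Q_in − Q_out = -31.700 L/s, so V(t) = 1340 − 31.700 t and V(24.0) = 579.20 L.
No tracer enters, so dm/dt = −Q_out · (m/V).
dm/m = −Q_out dt/(V₀ − 31.700 t); integrating gives ln(m/m₀) = −(Q_out/(Q_in−Q_out)) ln(V/V₀).
m = m₀ (V₀/V)^(Q_out/(Q_in−Q_out)) = 37.3 × (1340/579.20)^(-1.7098) = 8.8895 mg.
C = m/V = 8.8895/579.20 = 0.015348 mg/L.

0.0153 mg/L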